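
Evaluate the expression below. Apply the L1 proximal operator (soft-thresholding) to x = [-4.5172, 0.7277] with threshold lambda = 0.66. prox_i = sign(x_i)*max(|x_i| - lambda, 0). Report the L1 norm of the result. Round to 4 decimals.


Soft-thresholding with lambda = 0.66:
prox(-4.5172) = sign(-4.5172)*max(|-4.5172| - 0.66, 0) = -3.8572
prox(0.7277) = sign(0.7277)*max(|0.7277| - 0.66, 0) = 0.0677
prox(x) = [-3.8572, 0.0677]
||prox(x)||_1 = 3.8572 + 0.0677 = 3.9249


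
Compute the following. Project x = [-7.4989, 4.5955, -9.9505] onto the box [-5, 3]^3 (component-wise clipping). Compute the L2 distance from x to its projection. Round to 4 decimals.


Project each component onto [-5, 3].
clip(-7.4989) = -5.0, clip(4.5955) = 3.0, clip(-9.9505) = -5.0
Projection = [-5.0, 3.0, -5.0]
Squared diffs: [6.2445, 2.5456, 24.5075]
Distance = sqrt(33.2976) = 5.7704


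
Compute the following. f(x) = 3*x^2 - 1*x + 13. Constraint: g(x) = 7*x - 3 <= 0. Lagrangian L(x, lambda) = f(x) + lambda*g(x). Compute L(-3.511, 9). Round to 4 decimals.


Step 1: Evaluate f(x).
f(-3.511) = 3*(-3.511)^2 - 1*(-3.511) + 13 = 53.4924
Step 2: Evaluate g(x).
g(-3.511) = 7*-3.511 - 3 = -27.577
Step 3: Compute Lagrangian.
L = 53.4924 + 9*-27.577 = -194.7006


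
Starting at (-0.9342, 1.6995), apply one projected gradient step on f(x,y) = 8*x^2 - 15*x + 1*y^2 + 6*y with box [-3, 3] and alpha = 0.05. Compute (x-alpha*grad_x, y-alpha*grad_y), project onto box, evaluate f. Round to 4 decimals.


Step 1: Compute gradient at (-0.9342, 1.6995).
grad_x = 2*8*-0.9342 - 15 = -29.9472
grad_y = 2*1*1.6995 + 6 = 9.399
Step 2: Gradient step.
x_raw = -0.9342 - 0.05*-29.9472 = 0.5632
y_raw = 1.6995 - 0.05*9.399 = 1.2296
Step 3: Project onto [-3, 3].
x_proj = clip(0.5632) = 0.5632
y_proj = clip(1.2296) = 1.2296
Step 4: Evaluate f.
f(0.5632, 1.2296) = 2.9789


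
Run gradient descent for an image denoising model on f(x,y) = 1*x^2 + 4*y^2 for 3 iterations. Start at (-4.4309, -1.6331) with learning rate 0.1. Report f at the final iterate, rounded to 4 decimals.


Gradient descent on f(x,y) = 1*x^2 + 4*y^2.
Starting point: (-4.4309, -1.6331), alpha = 0.1
Step 1: grad_x = 2*1*-4.4309 = -8.8618, grad_y = 2*4*-1.6331 = -13.0648
  x_1 = -4.4309 - 0.1*-8.8618 = -3.5447
  y_1 = -1.6331 - 0.1*-13.0648 = -0.3266
Step 2: grad_x = 2*1*-3.5447 = -7.0894, grad_y = 2*4*-0.3266 = -2.613
  x_2 = -3.5447 - 0.1*-7.0894 = -2.8358
  y_2 = -0.3266 - 0.1*-2.613 = -0.0653
Step 3: grad_x = 2*1*-2.8358 = -5.6716, grad_y = 2*4*-0.0653 = -0.5226
  x_3 = -2.8358 - 0.1*-5.6716 = -2.2686
  y_3 = -0.0653 - 0.1*-0.5226 = -0.0131
f(-2.2686, -0.0131) = 1*(-2.2686)^2 + 4*(-0.0131)^2 = 5.1473


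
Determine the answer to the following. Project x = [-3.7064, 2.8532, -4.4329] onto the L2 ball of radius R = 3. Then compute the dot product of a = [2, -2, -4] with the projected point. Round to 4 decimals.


Step 1: Compute ||x|| (intermediates to 6 decimals).
||x|| = sqrt((-3.7064)^2 + 2.8532^2 + (-4.4329)^2) = 6.444281
Step 2: Project.
Since ||x|| > R, scale = R/||x|| = 3/6.444281 = 0.465529, proj(x) = scale * x
proj(x) = [-1.725437, 1.328247, -2.063644]
Step 3: Dot product.
a^T * proj(x) = 2*(-1.725437) - 2*1.328247 - 4*(-2.063644) = 2.1472


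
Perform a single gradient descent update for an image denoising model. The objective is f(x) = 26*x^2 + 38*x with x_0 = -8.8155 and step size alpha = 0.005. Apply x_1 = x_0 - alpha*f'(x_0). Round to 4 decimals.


We compute the gradient at x_0 and apply the update.
f'(x) = 52*x + 38
f'(-8.8155) = 52*-8.8155 + 38 = -420.406
x_1 = -8.8155 - 0.005*-420.406 = -6.7135


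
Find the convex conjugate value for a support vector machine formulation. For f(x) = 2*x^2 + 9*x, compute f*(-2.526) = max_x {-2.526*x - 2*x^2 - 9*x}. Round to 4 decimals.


f*(y) = sup_x {y*x - a*x^2 - b*x} = sup_x {(y-b)*x - a*x^2}
FOC: (y - b) - 2a*x = 0 => x* = (y - b)/(2a)
x* = (-2.526 - 9)/(2*2) = -2.8815
f*(-2.526) = (y-b)^2/(4a) = (-2.526 - 9)^2/(4*2)
= 132.8487/8 = 16.6061


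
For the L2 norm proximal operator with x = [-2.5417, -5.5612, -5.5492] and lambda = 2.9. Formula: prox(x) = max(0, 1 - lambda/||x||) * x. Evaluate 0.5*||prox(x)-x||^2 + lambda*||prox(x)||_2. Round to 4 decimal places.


Step 1: Compute ||x||.
||x|| = 8.2572
Step 2: Compute scaling factor.
scale = max(0, 1 - 2.9/8.2572) = 0.6488
Step 3: prox(x) = [-1.649, -3.6081, -3.6003]
||prox(x)|| = 5.3572
Step 4: Proximal objective.
0.5*||prox-x||^2 = 4.205
lambda*||prox|| = 15.5359
Total = 19.7408


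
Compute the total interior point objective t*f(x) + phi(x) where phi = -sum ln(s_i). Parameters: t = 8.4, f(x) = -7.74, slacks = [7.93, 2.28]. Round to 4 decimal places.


Step 1: Compute log-barrier.
ln values: [2.0707, 0.8242]
phi = -(2.0707 + 0.8242) = -2.8948
Step 2: Compute augmented objective.
t*f(x) = 8.4*-7.74 = -65.016
Total = -65.016 - 2.8948 = -67.9108


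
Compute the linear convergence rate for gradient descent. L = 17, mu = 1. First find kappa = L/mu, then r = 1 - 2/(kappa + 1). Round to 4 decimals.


Step 1: Compute the condition number.
kappa = L/mu = 17/1 = 17.0
Step 2: Compute the convergence rate.
r = 1 - 2/(kappa + 1) = 1 - 2*mu/(L + mu) = (L - mu)/(L + mu) = 16/18 = 0.8889


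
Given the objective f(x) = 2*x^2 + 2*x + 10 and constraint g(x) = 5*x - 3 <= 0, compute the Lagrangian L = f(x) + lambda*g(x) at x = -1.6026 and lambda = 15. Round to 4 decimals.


Step 1: Evaluate f(x).
f(-1.6026) = 2*(-1.6026)^2 + 2*(-1.6026) + 10 = 11.9315
Step 2: Evaluate g(x).
g(-1.6026) = 5*-1.6026 - 3 = -11.013
Step 3: Compute Lagrangian.
L = 11.9315 + 15*-11.013 = -153.2635


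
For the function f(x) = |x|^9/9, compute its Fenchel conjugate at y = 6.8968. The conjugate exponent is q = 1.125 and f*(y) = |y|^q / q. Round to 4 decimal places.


The conjugate exponent q satisfies 1/p + 1/q = 1.
p = 9, so q = 9/(9 - 1) = 1.125
|y|^q = 6.8968^1.125 = 8.7797
f*(6.8968) = 8.7797 / 1.125 = 7.8042


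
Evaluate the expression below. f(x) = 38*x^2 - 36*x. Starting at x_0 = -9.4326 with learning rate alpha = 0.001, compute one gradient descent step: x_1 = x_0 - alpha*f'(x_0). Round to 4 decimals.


We compute the gradient at x_0 and apply the update.
f'(x) = 76*x - 36
f'(-9.4326) = 76*-9.4326 - 36 = -752.8776
x_1 = -9.4326 - 0.001*-752.8776 = -8.6797


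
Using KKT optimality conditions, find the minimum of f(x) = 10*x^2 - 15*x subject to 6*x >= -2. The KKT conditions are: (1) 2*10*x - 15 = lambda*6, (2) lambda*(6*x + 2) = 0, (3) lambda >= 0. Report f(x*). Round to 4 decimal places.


Step 1: Try lambda = 0 (constraint inactive).
Stationarity: 2*10*x - 15 = 0
x* = 15/(2*10) = 0.75
Check constraint: 6*0.75 = 4.5 >= -2 -- satisfied.
Step 2: Compute optimal value.
f(x*) = 10*0.75^2 - 15*0.75 = -5.625


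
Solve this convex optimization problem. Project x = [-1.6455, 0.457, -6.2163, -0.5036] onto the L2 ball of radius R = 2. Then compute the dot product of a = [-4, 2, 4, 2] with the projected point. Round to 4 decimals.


Step 1: Compute ||x|| (intermediates to 6 decimals).
||x|| = sqrt((-1.6455)^2 + 0.457^2 + (-6.2163)^2 + (-0.5036)^2) = 6.46626
Step 2: Project.
Since ||x|| > R, scale = R/||x|| = 2/6.46626 = 0.309298, proj(x) = scale * x
proj(x) = [-0.50895, 0.141349, -1.922689, -0.155762]
Step 3: Dot product.
a^T * proj(x) = -4*(-0.50895) + 2*0.141349 + 4*(-1.922689) + 2*(-0.155762) = -5.6838


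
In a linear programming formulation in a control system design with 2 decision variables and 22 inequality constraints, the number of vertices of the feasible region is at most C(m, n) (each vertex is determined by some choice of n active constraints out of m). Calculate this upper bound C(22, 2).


Each vertex corresponds to some choice of n active constraints out of m, so the number of vertices is at most C(m, n) = m! / (n!(m-n)!).
m = 22, n = 2
Numerator: 22 * 21
Denominator: 2! = 2
C(22, 2) = 231


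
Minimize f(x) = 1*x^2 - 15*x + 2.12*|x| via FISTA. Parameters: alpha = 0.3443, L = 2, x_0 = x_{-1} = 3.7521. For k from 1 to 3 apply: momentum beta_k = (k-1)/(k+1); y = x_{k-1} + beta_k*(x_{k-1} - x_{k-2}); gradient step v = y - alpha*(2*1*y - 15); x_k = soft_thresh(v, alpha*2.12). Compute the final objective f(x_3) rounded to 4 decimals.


FISTA on f(x) = 1*x^2 - 15*x + 2.12*|x|
L = 2, alpha = 0.3443
Iteration 1: beta = 0.0, y = 3.7521 + 0.0*(3.7521 - 3.7521) = 3.7521
  grad(y) = -7.4958, v = y - alpha*grad = 6.3329
  prox(v) = soft_thresh(6.3329, 0.7299) = 5.603
Iteration 2: beta = 0.3333, y = 5.603 + 0.3333*(5.603 - 3.7521) = 6.22
  grad(y) = -2.5601, v = y - alpha*grad = 7.1014
  prox(v) = soft_thresh(7.1014, 0.7299) = 6.3715
Iteration 3: beta = 0.5, y = 6.3715 + 0.5*(6.3715 - 5.603) = 6.7557
  grad(y) = -1.4886, v = y - alpha*grad = 7.2682
  prox(v) = soft_thresh(7.2682, 0.7299) = 6.5383
f(x_3) = 1*6.5383^2 - 15*6.5383 + 2.12*|6.5383| = -41.4639


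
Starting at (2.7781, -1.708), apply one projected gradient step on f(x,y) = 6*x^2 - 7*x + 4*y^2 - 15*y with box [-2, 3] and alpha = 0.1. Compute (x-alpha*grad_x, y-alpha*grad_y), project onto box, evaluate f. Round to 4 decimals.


Step 1: Compute gradient at (2.7781, -1.708).
grad_x = 2*6*2.7781 - 7 = 26.3372
grad_y = 2*4*-1.708 - 15 = -28.664
Step 2: Gradient step.
x_raw = 2.7781 - 0.1*26.3372 = 0.1444
y_raw = -1.708 - 0.1*-28.664 = 1.1584
Step 3: Project onto [-2, 3].
x_proj = clip(0.1444) = 0.1444
y_proj = clip(1.1584) = 1.1584
Step 4: Evaluate f.
f(0.1444, 1.1584) = -12.894


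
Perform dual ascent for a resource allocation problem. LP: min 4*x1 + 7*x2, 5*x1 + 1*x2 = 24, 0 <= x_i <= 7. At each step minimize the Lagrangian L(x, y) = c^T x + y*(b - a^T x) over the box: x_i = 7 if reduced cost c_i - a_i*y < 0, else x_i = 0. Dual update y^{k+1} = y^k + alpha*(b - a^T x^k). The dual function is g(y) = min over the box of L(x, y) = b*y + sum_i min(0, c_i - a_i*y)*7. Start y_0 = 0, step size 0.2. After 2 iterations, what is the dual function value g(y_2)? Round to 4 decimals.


Dual ascent for LP: min 4*x1 + 7*x2, 5*x1 + 1*x2 = 24, 0 <= x_i <= 7
Step 1: y^k = 0.0, reduced costs: (4.0, 7.0)
  x^k = (0.0, 0.0), subgradient = b - a^T x = 24.0
  y^{k+1} = 0.0 + 0.2*24.0 = 4.8
Step 2: y^k = 4.8, reduced costs: (-20.0, 2.2)
  x^k = (7.0, 0.0), subgradient = b - a^T x = -11.0
  y^{k+1} = 4.8 + 0.2*-11.0 = 2.6
Dual objective at y_2 = 2.6: reduced costs (-9.0, 4.4), box minimizer x = (7.0, 0.0)
g(y_2) = b*y + (c1 - a1*y)*x1 + (c2 - a2*y)*x2 = 24*2.6 + (-9.0)*7.0 + 4.4*0.0 = 62.4 - 63.0 + 0.0 = -0.6


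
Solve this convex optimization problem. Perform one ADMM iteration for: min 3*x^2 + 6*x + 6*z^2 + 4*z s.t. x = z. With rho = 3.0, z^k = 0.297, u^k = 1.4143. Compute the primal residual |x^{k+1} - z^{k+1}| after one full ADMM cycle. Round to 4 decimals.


ADMM iteration with rho = 3.0, z^k = 0.297, u^k = 1.4143
Step 1: x-update.
Minimize 3*x^2 + 6*x + (3.0/2)*(x - 0.297 + 1.4143)^2
FOC: (2*3 + 3.0)*x = -6 + 3.0*(0.297 - 1.4143)
x^{k+1} = -1.0391
Step 2: z-update.
Minimize 6*z^2 + 4*z + (3.0/2)*(-1.0391 - z + 1.4143)^2
FOC: (2*6 + 3.0)*z = -4 + 3.0*(-1.0391 + 1.4143)
z^{k+1} = -0.1916
Step 3: u-update.
u^{k+1} = 1.4143 - 1.0391 + 0.1916 = 0.5668
Step 4: Primal residual = |-1.0391 + 0.1916| = 0.8475


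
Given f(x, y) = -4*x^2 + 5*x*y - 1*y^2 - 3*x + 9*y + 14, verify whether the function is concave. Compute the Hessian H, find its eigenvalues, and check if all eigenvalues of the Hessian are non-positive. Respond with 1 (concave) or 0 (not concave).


The Hessian of f(x,y) = -4*x^2 + 5*x*y - 1*y^2 - 3*x + 9*y + 14 is:
H = [[-8, 5], [5, -2]]
Trace = -8 - 2 = -10
Determinant = -8*-2 - (5)^2 = -9
Discriminant = (-10)^2 - 4*-9 = 136.0
Eigenvalues: lambda_1 = -10.831, lambda_2 = 0.831
The function is not concave.

0


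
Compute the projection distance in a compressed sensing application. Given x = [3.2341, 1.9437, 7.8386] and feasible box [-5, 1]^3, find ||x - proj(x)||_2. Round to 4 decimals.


Project each component onto [-5, 1].
clip(3.2341) = 1.0, clip(1.9437) = 1.0, clip(7.8386) = 1.0
Projection = [1.0, 1.0, 1.0]
Squared diffs: [4.9912, 0.8906, 46.7664]
Distance = sqrt(52.6482) = 7.2559


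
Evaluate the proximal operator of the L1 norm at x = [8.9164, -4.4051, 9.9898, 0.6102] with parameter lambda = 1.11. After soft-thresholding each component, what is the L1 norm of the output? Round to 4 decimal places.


Soft-thresholding with lambda = 1.11:
prox(8.9164) = sign(8.9164)*max(|8.9164| - 1.11, 0) = 7.8064
prox(-4.4051) = sign(-4.4051)*max(|-4.4051| - 1.11, 0) = -3.2951
prox(9.9898) = sign(9.9898)*max(|9.9898| - 1.11, 0) = 8.8798
prox(0.6102) = sign(0.6102)*max(|0.6102| - 1.11, 0) = 0.0
prox(x) = [7.8064, -3.2951, 8.8798, 0.0]
||prox(x)||_1 = 7.8064 + 3.2951 + 8.8798 + 0.0 = 19.9813


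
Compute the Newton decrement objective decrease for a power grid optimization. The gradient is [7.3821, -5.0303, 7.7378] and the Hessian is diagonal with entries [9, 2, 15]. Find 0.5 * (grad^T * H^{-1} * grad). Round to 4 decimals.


Step 1: H is diagonal, so H^(-1) * g = [0.8202, -2.5152, 0.5159].
Step 2: g^T H^(-1) g = sum_i g_i^2 / H_ii
  = (7.3821)^2/9 + (-5.0303)^2/2 + (7.7378)^2/15
  = 6.055 + 12.652 + 3.9916 = 22.6986
Step 3: Objective decrease = 0.5 * g^T H^(-1) g = 11.3493


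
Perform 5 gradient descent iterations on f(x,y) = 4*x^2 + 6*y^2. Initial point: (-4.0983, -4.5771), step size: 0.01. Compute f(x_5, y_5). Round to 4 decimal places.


Gradient descent on f(x,y) = 4*x^2 + 6*y^2.
Starting point: (-4.0983, -4.5771), alpha = 0.01
Step 1: grad_x = 2*4*-4.0983 = -32.7864, grad_y = 2*6*-4.5771 = -54.9252
  x_1 = -4.0983 - 0.01*-32.7864 = -3.7704
  y_1 = -4.5771 - 0.01*-54.9252 = -4.0278
Step 2: grad_x = 2*4*-3.7704 = -30.1635, grad_y = 2*6*-4.0278 = -48.3342
  x_2 = -3.7704 - 0.01*-30.1635 = -3.4688
  y_2 = -4.0278 - 0.01*-48.3342 = -3.5445
Step 3: grad_x = 2*4*-3.4688 = -27.7504, grad_y = 2*6*-3.5445 = -42.5341
  x_3 = -3.4688 - 0.01*-27.7504 = -3.1913
  y_3 = -3.5445 - 0.01*-42.5341 = -3.1192
Step 4: grad_x = 2*4*-3.1913 = -25.5304, grad_y = 2*6*-3.1192 = -37.43
  x_4 = -3.1913 - 0.01*-25.5304 = -2.936
  y_4 = -3.1192 - 0.01*-37.43 = -2.7449
Step 5: grad_x = 2*4*-2.936 = -23.4879, grad_y = 2*6*-2.7449 = -32.9384
  x_5 = -2.936 - 0.01*-23.4879 = -2.7011
  y_5 = -2.7449 - 0.01*-32.9384 = -2.4155
f(-2.7011, -2.4155) = 4*(-2.7011)^2 + 6*(-2.4155)^2 = 64.1914


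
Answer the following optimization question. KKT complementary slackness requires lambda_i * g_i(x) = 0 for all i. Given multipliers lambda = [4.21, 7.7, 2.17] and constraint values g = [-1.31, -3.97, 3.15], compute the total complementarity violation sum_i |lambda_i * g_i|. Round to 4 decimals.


KKT complementary slackness check:
lambda_1 * g_1 = 4.21 * -1.31 = -5.5151
lambda_2 * g_2 = 7.7 * -3.97 = -30.569
lambda_3 * g_3 = 2.17 * 3.15 = 6.8355
Total violation = 5.5151 + 30.569 + 6.8355 = 42.9196


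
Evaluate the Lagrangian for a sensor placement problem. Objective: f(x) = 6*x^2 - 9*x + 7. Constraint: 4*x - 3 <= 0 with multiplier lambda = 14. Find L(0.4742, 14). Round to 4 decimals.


Step 1: Evaluate f(x).
f(0.4742) = 6*0.4742^2 - 9*0.4742 + 7 = 4.0814
Step 2: Evaluate g(x).
g(0.4742) = 4*0.4742 - 3 = -1.1032
Step 3: Compute Lagrangian.
L = 4.0814 + 14*-1.1032 = -11.3634


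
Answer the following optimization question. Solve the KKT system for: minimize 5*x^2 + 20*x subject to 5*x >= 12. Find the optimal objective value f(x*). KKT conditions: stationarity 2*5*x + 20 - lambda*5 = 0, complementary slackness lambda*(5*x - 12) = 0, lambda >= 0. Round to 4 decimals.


Step 1: Try lambda = 0 (constraint inactive).
x_unc = -20/(2*5) = -2.0
Check: 5*-2.0 = -10.0 < 12 -- violated!
Step 2: Constraint must be active: 5*x = 12
x* = 12/5 = 2.4
lambda = (2*5*2.4 + 20)/5 = 8.8
Step 3: Compute optimal value.
f(x*) = 5*2.4^2 + 20*2.4 = 76.8


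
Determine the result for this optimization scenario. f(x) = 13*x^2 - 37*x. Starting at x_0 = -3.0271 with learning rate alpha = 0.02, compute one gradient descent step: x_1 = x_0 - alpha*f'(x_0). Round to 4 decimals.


We compute the gradient at x_0 and apply the update.
f'(x) = 26*x - 37
f'(-3.0271) = 26*-3.0271 - 37 = -115.7046
x_1 = -3.0271 - 0.02*-115.7046 = -0.713


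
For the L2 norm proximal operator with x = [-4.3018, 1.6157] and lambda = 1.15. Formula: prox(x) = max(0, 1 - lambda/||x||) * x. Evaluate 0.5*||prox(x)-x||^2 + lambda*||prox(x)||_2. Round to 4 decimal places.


Step 1: Compute ||x||.
||x|| = 4.5952
Step 2: Compute scaling factor.
scale = max(0, 1 - 1.15/4.5952) = 0.7497
Step 3: prox(x) = [-3.2252, 1.2114]
||prox(x)|| = 3.4452
Step 4: Proximal objective.
0.5*||prox-x||^2 = 0.6613
lambda*||prox|| = 3.962
Total = 4.6232


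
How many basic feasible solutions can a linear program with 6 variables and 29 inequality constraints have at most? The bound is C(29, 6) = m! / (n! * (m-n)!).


Each vertex corresponds to some choice of n active constraints out of m, so the number of vertices is at most C(m, n) = m! / (n!(m-n)!).
m = 29, n = 6
Numerator: 29 * 28 * 27 * 26 * 25 * 24
Denominator: 6! = 720
C(29, 6) = 475020


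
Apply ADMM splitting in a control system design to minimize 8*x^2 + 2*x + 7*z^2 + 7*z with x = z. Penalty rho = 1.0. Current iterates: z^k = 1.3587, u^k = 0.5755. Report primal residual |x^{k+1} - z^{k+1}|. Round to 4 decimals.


ADMM iteration with rho = 1.0, z^k = 1.3587, u^k = 0.5755
Step 1: x-update.
Minimize 8*x^2 + 2*x + (1.0/2)*(x - 1.3587 + 0.5755)^2
FOC: (2*8 + 1.0)*x = -2 + 1.0*(1.3587 - 0.5755)
x^{k+1} = -0.0716
Step 2: z-update.
Minimize 7*z^2 + 7*z + (1.0/2)*(-0.0716 - z + 0.5755)^2
FOC: (2*7 + 1.0)*z = -7 + 1.0*(-0.0716 + 0.5755)
z^{k+1} = -0.4331
Step 3: u-update.
u^{k+1} = 0.5755 - 0.0716 + 0.4331 = 0.937
Step 4: Primal residual = |-0.0716 + 0.4331| = 0.3615


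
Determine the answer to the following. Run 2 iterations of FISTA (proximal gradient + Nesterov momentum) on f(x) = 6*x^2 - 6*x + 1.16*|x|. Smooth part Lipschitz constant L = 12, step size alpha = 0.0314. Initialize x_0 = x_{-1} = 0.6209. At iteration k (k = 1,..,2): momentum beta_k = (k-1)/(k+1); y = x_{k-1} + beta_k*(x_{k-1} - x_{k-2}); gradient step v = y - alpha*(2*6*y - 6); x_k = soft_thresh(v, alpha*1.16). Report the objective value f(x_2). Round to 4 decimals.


FISTA on f(x) = 6*x^2 - 6*x + 1.16*|x|
L = 12, alpha = 0.0314
Iteration 1: beta = 0.0, y = 0.6209 + 0.0*(0.6209 - 0.6209) = 0.6209
  grad(y) = 1.4508, v = y - alpha*grad = 0.5753
  prox(v) = soft_thresh(0.5753, 0.0364) = 0.5389
Iteration 2: beta = 0.3333, y = 0.5389 + 0.3333*(0.5389 - 0.6209) = 0.5116
  grad(y) = 0.1391, v = y - alpha*grad = 0.5072
  prox(v) = soft_thresh(0.5072, 0.0364) = 0.4708
f(x_2) = 6*0.4708^2 - 6*0.4708 + 1.16*|0.4708| = -0.9488


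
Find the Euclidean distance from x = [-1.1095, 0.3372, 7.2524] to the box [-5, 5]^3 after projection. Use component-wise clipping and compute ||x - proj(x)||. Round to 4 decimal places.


Project each component onto [-5, 5].
clip(-1.1095) = -1.1095, clip(0.3372) = 0.3372, clip(7.2524) = 5.0
Projection = [-1.1095, 0.3372, 5.0]
Squared diffs: [0.0, 0.0, 5.0733]
Distance = sqrt(5.0733) = 2.2524


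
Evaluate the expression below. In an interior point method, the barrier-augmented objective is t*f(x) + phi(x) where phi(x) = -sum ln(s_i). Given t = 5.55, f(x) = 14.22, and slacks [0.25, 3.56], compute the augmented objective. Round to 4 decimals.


Step 1: Compute log-barrier.
ln values: [-1.3863, 1.2698]
phi = -(-1.3863 + 1.2698) = 0.1165
Step 2: Compute augmented objective.
t*f(x) = 5.55*14.22 = 78.921
Total = 78.921 + 0.1165 = 79.0375


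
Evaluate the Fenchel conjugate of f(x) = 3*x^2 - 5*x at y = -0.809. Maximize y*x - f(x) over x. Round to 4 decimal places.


f*(y) = sup_x {y*x - a*x^2 - b*x} = sup_x {(y-b)*x - a*x^2}
FOC: (y - b) - 2a*x = 0 => x* = (y - b)/(2a)
x* = (-0.809 + 5)/(2*3) = 0.6985
f*(-0.809) = (y-b)^2/(4a) = (-0.809 + 5)^2/(4*3)
= 17.5645/12 = 1.4637


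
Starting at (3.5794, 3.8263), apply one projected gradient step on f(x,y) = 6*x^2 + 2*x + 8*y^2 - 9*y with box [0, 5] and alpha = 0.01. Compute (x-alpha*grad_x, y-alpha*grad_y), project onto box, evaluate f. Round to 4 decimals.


Step 1: Compute gradient at (3.5794, 3.8263).
grad_x = 2*6*3.5794 + 2 = 44.9528
grad_y = 2*8*3.8263 - 9 = 52.2208
Step 2: Gradient step.
x_raw = 3.5794 - 0.01*44.9528 = 3.1299
y_raw = 3.8263 - 0.01*52.2208 = 3.3041
Step 3: Project onto [0, 5].
x_proj = clip(3.1299) = 3.1299
y_proj = clip(3.3041) = 3.3041
Step 4: Evaluate f.
f(3.1299, 3.3041) = 122.6357


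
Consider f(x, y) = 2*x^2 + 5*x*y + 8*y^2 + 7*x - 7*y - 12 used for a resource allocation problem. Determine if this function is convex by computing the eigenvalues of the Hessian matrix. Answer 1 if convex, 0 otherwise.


The Hessian of f(x,y) = 2*x^2 + 5*x*y + 8*y^2 + 7*x - 7*y - 12 is:
H = [[4, 5], [5, 16]]
Trace = 4 + 16 = 20
Determinant = 4*16 - (5)^2 = 39
Discriminant = (20)^2 - 4*39 = 244.0
Eigenvalues: lambda_1 = 2.1898, lambda_2 = 17.8102
The function is convex.

1


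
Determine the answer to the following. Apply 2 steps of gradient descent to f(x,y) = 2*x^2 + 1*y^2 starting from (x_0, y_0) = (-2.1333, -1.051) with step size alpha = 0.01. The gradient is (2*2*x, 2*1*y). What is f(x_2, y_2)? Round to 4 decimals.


Gradient descent on f(x,y) = 2*x^2 + 1*y^2.
Starting point: (-2.1333, -1.051), alpha = 0.01
Step 1: grad_x = 2*2*-2.1333 = -8.5332, grad_y = 2*1*-1.051 = -2.102
  x_1 = -2.1333 - 0.01*-8.5332 = -2.048
  y_1 = -1.051 - 0.01*-2.102 = -1.03
Step 2: grad_x = 2*2*-2.048 = -8.1919, grad_y = 2*1*-1.03 = -2.06
  x_2 = -2.048 - 0.01*-8.1919 = -1.966
  y_2 = -1.03 - 0.01*-2.06 = -1.0094
f(-1.966, -1.0094) = 2*(-1.966)^2 + 1*(-1.0094)^2 = 8.7495


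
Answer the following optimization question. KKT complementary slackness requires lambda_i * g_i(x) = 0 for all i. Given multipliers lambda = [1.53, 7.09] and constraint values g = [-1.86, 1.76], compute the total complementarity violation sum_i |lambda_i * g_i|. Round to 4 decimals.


KKT complementary slackness check:
lambda_1 * g_1 = 1.53 * -1.86 = -2.8458
lambda_2 * g_2 = 7.09 * 1.76 = 12.4784
Total violation = 2.8458 + 12.4784 = 15.3242


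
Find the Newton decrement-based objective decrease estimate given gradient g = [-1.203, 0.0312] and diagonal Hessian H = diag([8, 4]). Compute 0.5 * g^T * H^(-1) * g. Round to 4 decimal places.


Step 1: H is diagonal, so H^(-1) * g = [-0.1504, 0.0078].
Step 2: g^T H^(-1) g = sum_i g_i^2 / H_ii
  = (-1.203)^2/8 + (0.0312)^2/4
  = 0.1809 + 0.0002 = 0.1811
Step 3: Objective decrease = 0.5 * g^T H^(-1) g = 0.0906


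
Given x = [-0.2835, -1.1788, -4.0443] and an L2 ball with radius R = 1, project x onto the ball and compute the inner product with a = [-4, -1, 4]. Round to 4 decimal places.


Step 1: Compute ||x|| (intermediates to 6 decimals).
||x|| = sqrt((-0.2835)^2 + (-1.1788)^2 + (-4.0443)^2) = 4.222121
Step 2: Project.
Since ||x|| > R, scale = R/||x|| = 1/4.222121 = 0.236848, proj(x) = scale * x
proj(x) = [-0.067146, -0.279196, -0.957884]
Step 3: Dot product.
a^T * proj(x) = -4*(-0.067146) - 1*(-0.279196) + 4*(-0.957884) = -3.2838


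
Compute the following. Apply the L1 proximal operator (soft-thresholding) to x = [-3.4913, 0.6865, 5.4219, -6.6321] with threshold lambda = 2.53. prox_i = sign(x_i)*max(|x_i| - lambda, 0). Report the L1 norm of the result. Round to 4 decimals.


Soft-thresholding with lambda = 2.53:
prox(-3.4913) = sign(-3.4913)*max(|-3.4913| - 2.53, 0) = -0.9613
prox(0.6865) = sign(0.6865)*max(|0.6865| - 2.53, 0) = 0.0
prox(5.4219) = sign(5.4219)*max(|5.4219| - 2.53, 0) = 2.8919
prox(-6.6321) = sign(-6.6321)*max(|-6.6321| - 2.53, 0) = -4.1021
prox(x) = [-0.9613, 0.0, 2.8919, -4.1021]
||prox(x)||_1 = 0.9613 + 0.0 + 2.8919 + 4.1021 = 7.9553


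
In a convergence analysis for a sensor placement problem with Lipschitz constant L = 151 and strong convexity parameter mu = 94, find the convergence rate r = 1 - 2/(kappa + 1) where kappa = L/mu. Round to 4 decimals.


Step 1: Compute the condition number.
kappa = L/mu = 151/94 = 1.6064
Step 2: Compute the convergence rate.
r = 1 - 2/(kappa + 1) = 1 - 2*mu/(L + mu) = (L - mu)/(L + mu) = 57/245 = 0.2327


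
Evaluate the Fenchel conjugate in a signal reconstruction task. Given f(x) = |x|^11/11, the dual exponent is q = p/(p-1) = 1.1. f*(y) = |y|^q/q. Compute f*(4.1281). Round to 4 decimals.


The conjugate exponent q satisfies 1/p + 1/q = 1.
p = 11, so q = 11/(11 - 1) = 1.1
|y|^q = 4.1281^1.1 = 4.7569
f*(4.1281) = 4.7569 / 1.1 = 4.3245


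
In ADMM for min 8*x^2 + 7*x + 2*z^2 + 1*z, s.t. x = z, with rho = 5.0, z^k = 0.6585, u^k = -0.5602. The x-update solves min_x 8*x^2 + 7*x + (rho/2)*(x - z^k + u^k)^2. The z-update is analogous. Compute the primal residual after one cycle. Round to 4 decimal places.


ADMM iteration with rho = 5.0, z^k = 0.6585, u^k = -0.5602
Step 1: x-update.
Minimize 8*x^2 + 7*x + (5.0/2)*(x - 0.6585 - 0.5602)^2
FOC: (2*8 + 5.0)*x = -7 + 5.0*(0.6585 + 0.5602)
x^{k+1} = -0.0432
Step 2: z-update.
Minimize 2*z^2 + 1*z + (5.0/2)*(-0.0432 - z - 0.5602)^2
FOC: (2*2 + 5.0)*z = -1 + 5.0*(-0.0432 - 0.5602)
z^{k+1} = -0.4463
Step 3: u-update.
u^{k+1} = -0.5602 - 0.0432 + 0.4463 = -0.1571
Step 4: Primal residual = |-0.0432 + 0.4463| = 0.4031


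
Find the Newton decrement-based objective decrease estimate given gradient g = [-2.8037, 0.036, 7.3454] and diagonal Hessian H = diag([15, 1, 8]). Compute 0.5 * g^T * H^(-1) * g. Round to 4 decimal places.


Step 1: H is diagonal, so H^(-1) * g = [-0.1869, 0.036, 0.9182].
Step 2: g^T H^(-1) g = sum_i g_i^2 / H_ii
  = (-2.8037)^2/15 + (0.036)^2/1 + (7.3454)^2/8
  = 0.524 + 0.0013 + 6.7444 = 7.2697
Step 3: Objective decrease = 0.5 * g^T H^(-1) g = 3.6349


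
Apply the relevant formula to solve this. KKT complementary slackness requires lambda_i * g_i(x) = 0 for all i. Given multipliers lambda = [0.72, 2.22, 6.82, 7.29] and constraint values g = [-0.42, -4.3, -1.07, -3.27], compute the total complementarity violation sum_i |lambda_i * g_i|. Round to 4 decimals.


KKT complementary slackness check:
lambda_1 * g_1 = 0.72 * -0.42 = -0.3024
lambda_2 * g_2 = 2.22 * -4.3 = -9.546
lambda_3 * g_3 = 6.82 * -1.07 = -7.2974
lambda_4 * g_4 = 7.29 * -3.27 = -23.8383
Total violation = 0.3024 + 9.546 + 7.2974 + 23.8383 = 40.9841


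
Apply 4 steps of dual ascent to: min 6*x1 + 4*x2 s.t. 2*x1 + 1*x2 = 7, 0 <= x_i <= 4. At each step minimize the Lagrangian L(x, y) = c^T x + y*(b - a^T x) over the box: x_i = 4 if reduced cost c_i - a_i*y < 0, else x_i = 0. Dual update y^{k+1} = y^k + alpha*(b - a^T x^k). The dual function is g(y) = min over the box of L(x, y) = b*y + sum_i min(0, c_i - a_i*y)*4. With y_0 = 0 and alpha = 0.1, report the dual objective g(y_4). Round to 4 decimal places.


Dual ascent for LP: min 6*x1 + 4*x2, 2*x1 + 1*x2 = 7, 0 <= x_i <= 4
Step 1: y^k = 0.0, reduced costs: (6.0, 4.0)
  x^k = (0.0, 0.0), subgradient = b - a^T x = 7.0
  y^{k+1} = 0.0 + 0.1*7.0 = 0.7
Step 2: y^k = 0.7, reduced costs: (4.6, 3.3)
  x^k = (0.0, 0.0), subgradient = b - a^T x = 7.0
  y^{k+1} = 0.7 + 0.1*7.0 = 1.4
Step 3: y^k = 1.4, reduced costs: (3.2, 2.6)
  x^k = (0.0, 0.0), subgradient = b - a^T x = 7.0
  y^{k+1} = 1.4 + 0.1*7.0 = 2.1
Step 4: y^k = 2.1, reduced costs: (1.8, 1.9)
  x^k = (0.0, 0.0), subgradient = b - a^T x = 7.0
  y^{k+1} = 2.1 + 0.1*7.0 = 2.8
Dual objective at y_4 = 2.8: reduced costs (0.4, 1.2), box minimizer x = (0.0, 0.0)
g(y_4) = b*y + (c1 - a1*y)*x1 + (c2 - a2*y)*x2 = 7*2.8 + 0.4*0.0 + 1.2*0.0 = 19.6 + 0.0 + 0.0 = 19.6


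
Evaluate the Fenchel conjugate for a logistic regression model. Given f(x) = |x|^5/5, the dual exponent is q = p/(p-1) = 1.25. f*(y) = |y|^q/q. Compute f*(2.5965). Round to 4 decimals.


The conjugate exponent q satisfies 1/p + 1/q = 1.
p = 5, so q = 5/(5 - 1) = 1.25
|y|^q = 2.5965^1.25 = 3.296
f*(2.5965) = 3.296 / 1.25 = 2.6368


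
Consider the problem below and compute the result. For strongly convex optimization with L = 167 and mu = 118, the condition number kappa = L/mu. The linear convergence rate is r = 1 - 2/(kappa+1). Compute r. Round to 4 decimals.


Step 1: Compute the condition number.
kappa = L/mu = 167/118 = 1.4153
Step 2: Compute the convergence rate.
r = 1 - 2/(kappa + 1) = 1 - 2*mu/(L + mu) = (L - mu)/(L + mu) = 49/285 = 0.1719


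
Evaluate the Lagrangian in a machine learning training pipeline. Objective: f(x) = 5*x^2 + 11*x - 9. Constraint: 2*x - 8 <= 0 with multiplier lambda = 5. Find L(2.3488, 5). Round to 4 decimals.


Step 1: Evaluate f(x).
f(2.3488) = 5*2.3488^2 + 11*2.3488 - 9 = 44.4211
Step 2: Evaluate g(x).
g(2.3488) = 2*2.3488 - 8 = -3.3024
Step 3: Compute Lagrangian.
L = 44.4211 + 5*-3.3024 = 27.9091


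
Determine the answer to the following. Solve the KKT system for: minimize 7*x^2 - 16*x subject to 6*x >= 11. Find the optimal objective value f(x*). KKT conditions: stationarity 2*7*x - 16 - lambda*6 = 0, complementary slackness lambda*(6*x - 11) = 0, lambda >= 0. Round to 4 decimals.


Step 1: Try lambda = 0 (constraint inactive).
x_unc = 16/(2*7) = 1.1429
Check: 6*1.1429 = 6.8574 < 11 -- violated!
Step 2: Constraint must be active: 6*x = 11
x* = 11/6 = 1.8333 (rounded; the exact value 11/6 is used below)
lambda = (2*7*(11/6) - 16)/6 = 1.6111
Step 3: Compute optimal value.
f(x*) = 7*(11/6)^2 - 16*(11/6) = -5.8056


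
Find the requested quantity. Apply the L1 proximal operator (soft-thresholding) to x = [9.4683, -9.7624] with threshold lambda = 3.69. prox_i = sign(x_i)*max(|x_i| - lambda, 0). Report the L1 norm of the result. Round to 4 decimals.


Soft-thresholding with lambda = 3.69:
prox(9.4683) = sign(9.4683)*max(|9.4683| - 3.69, 0) = 5.7783
prox(-9.7624) = sign(-9.7624)*max(|-9.7624| - 3.69, 0) = -6.0724
prox(x) = [5.7783, -6.0724]
||prox(x)||_1 = 5.7783 + 6.0724 = 11.8507


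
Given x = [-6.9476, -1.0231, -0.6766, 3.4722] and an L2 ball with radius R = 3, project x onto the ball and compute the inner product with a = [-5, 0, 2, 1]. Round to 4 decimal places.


Step 1: Compute ||x|| (intermediates to 6 decimals).
||x|| = sqrt((-6.9476)^2 + (-1.0231)^2 + (-0.6766)^2 + 3.4722^2) = 7.863195
Step 2: Project.
Since ||x|| > R, scale = R/||x|| = 3/7.863195 = 0.381524, proj(x) = scale * x
proj(x) = [-2.650676, -0.390337, -0.258139, 1.324728]
Step 3: Dot product.
a^T * proj(x) = -5*(-2.650676) + 0*(-0.390337) + 2*(-0.258139) + 1*1.324728 = 14.0618


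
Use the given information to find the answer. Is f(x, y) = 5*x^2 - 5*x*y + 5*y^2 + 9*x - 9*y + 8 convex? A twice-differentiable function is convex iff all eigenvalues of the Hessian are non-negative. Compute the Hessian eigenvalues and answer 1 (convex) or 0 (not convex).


The Hessian of f(x,y) = 5*x^2 - 5*x*y + 5*y^2 + 9*x - 9*y + 8 is:
H = [[10, -5], [-5, 10]]
Trace = 10 + 10 = 20
Determinant = 10*10 - (-5)^2 = 75
Discriminant = (20)^2 - 4*75 = 100.0
Eigenvalues: lambda_1 = 5.0, lambda_2 = 15.0
The function is convex.

1


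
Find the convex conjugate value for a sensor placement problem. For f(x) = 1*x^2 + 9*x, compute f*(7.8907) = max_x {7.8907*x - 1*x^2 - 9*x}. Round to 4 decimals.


f*(y) = sup_x {y*x - a*x^2 - b*x} = sup_x {(y-b)*x - a*x^2}
FOC: (y - b) - 2a*x = 0 => x* = (y - b)/(2a)
x* = (7.8907 - 9)/(2*1) = -0.5547
f*(7.8907) = (y-b)^2/(4a) = (7.8907 - 9)^2/(4*1)
= 1.2305/4 = 0.3076


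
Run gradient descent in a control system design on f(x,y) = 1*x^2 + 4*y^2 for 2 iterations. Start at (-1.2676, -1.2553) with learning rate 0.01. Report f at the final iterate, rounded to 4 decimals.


Gradient descent on f(x,y) = 1*x^2 + 4*y^2.
Starting point: (-1.2676, -1.2553), alpha = 0.01
Step 1: grad_x = 2*1*-1.2676 = -2.5352, grad_y = 2*4*-1.2553 = -10.0424
  x_1 = -1.2676 - 0.01*-2.5352 = -1.2422
  y_1 = -1.2553 - 0.01*-10.0424 = -1.1549
Step 2: grad_x = 2*1*-1.2422 = -2.4845, grad_y = 2*4*-1.1549 = -9.239
  x_2 = -1.2422 - 0.01*-2.4845 = -1.2174
  y_2 = -1.1549 - 0.01*-9.239 = -1.0625
f(-1.2174, -1.0625) = 1*(-1.2174)^2 + 4*(-1.0625)^2 = 5.9976


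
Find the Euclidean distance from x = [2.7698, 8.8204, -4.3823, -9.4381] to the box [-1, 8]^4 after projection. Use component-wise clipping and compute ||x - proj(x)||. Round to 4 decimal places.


Project each component onto [-1, 8].
clip(2.7698) = 2.7698, clip(8.8204) = 8.0, clip(-4.3823) = -1.0, clip(-9.4381) = -1.0
Projection = [2.7698, 8.0, -1.0, -1.0]
Squared diffs: [0.0, 0.6731, 11.44, 71.2015]
Distance = sqrt(83.3146) = 9.1277


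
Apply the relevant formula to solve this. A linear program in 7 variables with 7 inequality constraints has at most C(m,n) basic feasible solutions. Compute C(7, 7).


Each vertex corresponds to some choice of n active constraints out of m, so the number of vertices is at most C(m, n) = m! / (n!(m-n)!).
m = 7, n = 7
Numerator: 7 * 6 * 5 * 4 * 3 * 2 * 1
Denominator: 7! = 5040
C(7, 7) = 1


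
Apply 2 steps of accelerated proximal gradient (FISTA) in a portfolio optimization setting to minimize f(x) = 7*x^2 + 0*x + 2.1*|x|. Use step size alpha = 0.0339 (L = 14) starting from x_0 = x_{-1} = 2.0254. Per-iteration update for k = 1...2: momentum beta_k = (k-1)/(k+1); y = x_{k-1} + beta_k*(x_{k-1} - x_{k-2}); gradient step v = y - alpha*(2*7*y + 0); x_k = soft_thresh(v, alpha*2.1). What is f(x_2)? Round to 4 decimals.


FISTA on f(x) = 7*x^2 + 0*x + 2.1*|x|
L = 14, alpha = 0.0339
Iteration 1: beta = 0.0, y = 2.0254 + 0.0*(2.0254 - 2.0254) = 2.0254
  grad(y) = 28.3556, v = y - alpha*grad = 1.0641
  prox(v) = soft_thresh(1.0641, 0.0712) = 0.993
Iteration 2: beta = 0.3333, y = 0.993 + 0.3333*(0.993 - 2.0254) = 0.6488
  grad(y) = 9.0833, v = y - alpha*grad = 0.3409
  prox(v) = soft_thresh(0.3409, 0.0712) = 0.2697
f(x_2) = 7*0.2697^2 + 0*0.2697 + 2.1*|0.2697| = 1.0755


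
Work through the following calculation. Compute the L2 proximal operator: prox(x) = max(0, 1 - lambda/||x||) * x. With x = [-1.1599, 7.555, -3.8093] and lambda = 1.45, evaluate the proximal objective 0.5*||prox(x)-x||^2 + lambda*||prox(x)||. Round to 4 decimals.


Step 1: Compute ||x||.
||x|| = 8.5401
Step 2: Compute scaling factor.
scale = max(0, 1 - 1.45/8.5401) = 0.8302
Step 3: prox(x) = [-0.963, 6.2723, -3.1625]
||prox(x)|| = 7.0901
Step 4: Proximal objective.
0.5*||prox-x||^2 = 1.0513
lambda*||prox|| = 10.2806
Total = 11.332


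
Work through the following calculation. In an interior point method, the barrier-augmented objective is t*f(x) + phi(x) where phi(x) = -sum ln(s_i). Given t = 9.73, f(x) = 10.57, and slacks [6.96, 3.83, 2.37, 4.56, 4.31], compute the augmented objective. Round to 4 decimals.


Step 1: Compute log-barrier.
ln values: [1.9402, 1.3429, 0.8629, 1.5173, 1.4609]
phi = -(1.9402 + 1.3429 + 0.8629 + 1.5173 + 1.4609) = -7.1242
Step 2: Compute augmented objective.
t*f(x) = 9.73*10.57 = 102.8461
Total = 102.8461 - 7.1242 = 95.7219


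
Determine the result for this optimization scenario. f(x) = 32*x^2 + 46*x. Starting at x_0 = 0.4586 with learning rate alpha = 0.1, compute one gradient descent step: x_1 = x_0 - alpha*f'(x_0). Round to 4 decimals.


We compute the gradient at x_0 and apply the update.
f'(x) = 64*x + 46
f'(0.4586) = 64*0.4586 + 46 = 75.3504
x_1 = 0.4586 - 0.1*75.3504 = -7.0764


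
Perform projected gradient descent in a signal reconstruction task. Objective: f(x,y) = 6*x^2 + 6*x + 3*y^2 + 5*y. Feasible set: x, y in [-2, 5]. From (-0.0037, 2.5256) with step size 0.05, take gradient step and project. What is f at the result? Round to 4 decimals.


Step 1: Compute gradient at (-0.0037, 2.5256).
grad_x = 2*6*-0.0037 + 6 = 5.9556
grad_y = 2*3*2.5256 + 5 = 20.1536
Step 2: Gradient step.
x_raw = -0.0037 - 0.05*5.9556 = -0.3015
y_raw = 2.5256 - 0.05*20.1536 = 1.5179
Step 3: Project onto [-2, 5].
x_proj = clip(-0.3015) = -0.3015
y_proj = clip(1.5179) = 1.5179
Step 4: Evaluate f.
f(-0.3015, 1.5179) = 13.2383


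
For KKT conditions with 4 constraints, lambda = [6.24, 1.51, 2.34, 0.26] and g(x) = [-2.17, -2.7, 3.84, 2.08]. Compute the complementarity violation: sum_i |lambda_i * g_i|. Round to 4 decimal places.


KKT complementary slackness check:
lambda_1 * g_1 = 6.24 * -2.17 = -13.5408
lambda_2 * g_2 = 1.51 * -2.7 = -4.077
lambda_3 * g_3 = 2.34 * 3.84 = 8.9856
lambda_4 * g_4 = 0.26 * 2.08 = 0.5408
Total violation = 13.5408 + 4.077 + 8.9856 + 0.5408 = 27.1442


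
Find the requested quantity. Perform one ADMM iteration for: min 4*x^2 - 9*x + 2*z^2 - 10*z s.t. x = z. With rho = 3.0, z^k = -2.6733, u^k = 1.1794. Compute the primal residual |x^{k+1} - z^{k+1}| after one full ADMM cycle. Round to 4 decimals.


ADMM iteration with rho = 3.0, z^k = -2.6733, u^k = 1.1794
Step 1: x-update.
Minimize 4*x^2 - 9*x + (3.0/2)*(x + 2.6733 + 1.1794)^2
FOC: (2*4 + 3.0)*x = 9 + 3.0*(-2.6733 - 1.1794)
x^{k+1} = -0.2326
Step 2: z-update.
Minimize 2*z^2 - 10*z + (3.0/2)*(-0.2326 - z + 1.1794)^2
FOC: (2*2 + 3.0)*z = 10 + 3.0*(-0.2326 + 1.1794)
z^{k+1} = 1.8344
Step 3: u-update.
u^{k+1} = 1.1794 - 0.2326 - 1.8344 = -0.8875
Step 4: Primal residual = |-0.2326 - 1.8344| = 2.0669


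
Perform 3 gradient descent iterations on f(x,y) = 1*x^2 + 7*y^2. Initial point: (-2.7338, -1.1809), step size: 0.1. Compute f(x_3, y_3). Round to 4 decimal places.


Gradient descent on f(x,y) = 1*x^2 + 7*y^2.
Starting point: (-2.7338, -1.1809), alpha = 0.1
Step 1: grad_x = 2*1*-2.7338 = -5.4676, grad_y = 2*7*-1.1809 = -16.5326
  x_1 = -2.7338 - 0.1*-5.4676 = -2.187
  y_1 = -1.1809 - 0.1*-16.5326 = 0.4724
Step 2: grad_x = 2*1*-2.187 = -4.3741, grad_y = 2*7*0.4724 = 6.613
  x_2 = -2.187 - 0.1*-4.3741 = -1.7496
  y_2 = 0.4724 - 0.1*6.613 = -0.1889
Step 3: grad_x = 2*1*-1.7496 = -3.4993, grad_y = 2*7*-0.1889 = -2.6452
  x_3 = -1.7496 - 0.1*-3.4993 = -1.3997
  y_3 = -0.1889 - 0.1*-2.6452 = 0.0756
f(-1.3997, 0.0756) = 1*(-1.3997)^2 + 7*0.0756^2 = 1.9992


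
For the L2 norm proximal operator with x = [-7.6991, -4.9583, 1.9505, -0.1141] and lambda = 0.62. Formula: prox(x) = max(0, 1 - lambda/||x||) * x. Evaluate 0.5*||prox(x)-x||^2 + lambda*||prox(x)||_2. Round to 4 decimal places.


Step 1: Compute ||x||.
||x|| = 9.3637
Step 2: Compute scaling factor.
scale = max(0, 1 - 0.62/9.3637) = 0.9338
Step 3: prox(x) = [-7.1893, -4.63, 1.8214, -0.1065]
||prox(x)|| = 8.7437
Step 4: Proximal objective.
0.5*||prox-x||^2 = 0.1922
lambda*||prox|| = 5.4211
Total = 5.6133


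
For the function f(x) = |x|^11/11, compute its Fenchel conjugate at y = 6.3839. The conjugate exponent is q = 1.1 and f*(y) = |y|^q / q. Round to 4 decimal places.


The conjugate exponent q satisfies 1/p + 1/q = 1.
p = 11, so q = 11/(11 - 1) = 1.1
|y|^q = 6.3839^1.1 = 7.6841
f*(6.3839) = 7.6841 / 1.1 = 6.9856


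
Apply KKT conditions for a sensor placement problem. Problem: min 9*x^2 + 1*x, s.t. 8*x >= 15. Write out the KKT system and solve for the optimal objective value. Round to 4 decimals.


Step 1: Try lambda = 0 (constraint inactive).
x_unc = -1/(2*9) = -0.0556
Check: 8*-0.0556 = -0.4448 < 15 -- violated!
Step 2: Constraint must be active: 8*x = 15
x* = 15/8 = 1.875
lambda = (2*9*1.875 + 1)/8 = 4.3438
Step 3: Compute optimal value.
f(x*) = 9*1.875^2 + 1*1.875 = 33.5156


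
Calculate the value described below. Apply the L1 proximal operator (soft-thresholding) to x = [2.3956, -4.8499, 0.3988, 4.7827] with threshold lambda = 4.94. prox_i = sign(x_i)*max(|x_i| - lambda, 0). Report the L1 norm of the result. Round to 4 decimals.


Soft-thresholding with lambda = 4.94:
prox(2.3956) = sign(2.3956)*max(|2.3956| - 4.94, 0) = 0.0
prox(-4.8499) = sign(-4.8499)*max(|-4.8499| - 4.94, 0) = 0.0
prox(0.3988) = sign(0.3988)*max(|0.3988| - 4.94, 0) = 0.0
prox(4.7827) = sign(4.7827)*max(|4.7827| - 4.94, 0) = 0.0
prox(x) = [0.0, 0.0, 0.0, 0.0]
||prox(x)||_1 = 0.0 + 0.0 + 0.0 + 0.0 = 0.0


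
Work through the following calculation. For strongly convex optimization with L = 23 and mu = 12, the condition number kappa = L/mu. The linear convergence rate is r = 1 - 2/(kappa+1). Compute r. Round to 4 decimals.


Step 1: Compute the condition number.
kappa = L/mu = 23/12 = 1.9167
Step 2: Compute the convergence rate.
r = 1 - 2/(kappa + 1) = 1 - 2*mu/(L + mu) = (L - mu)/(L + mu) = 11/35 = 0.3143


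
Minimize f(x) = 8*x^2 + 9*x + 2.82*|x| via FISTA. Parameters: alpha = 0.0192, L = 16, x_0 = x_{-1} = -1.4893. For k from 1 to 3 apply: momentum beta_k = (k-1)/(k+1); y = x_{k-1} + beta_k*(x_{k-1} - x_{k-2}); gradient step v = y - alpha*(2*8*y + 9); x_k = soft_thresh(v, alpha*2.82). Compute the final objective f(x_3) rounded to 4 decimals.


FISTA on f(x) = 8*x^2 + 9*x + 2.82*|x|
L = 16, alpha = 0.0192
Iteration 1: beta = 0.0, y = -1.4893 + 0.0*(-1.4893 + 1.4893) = -1.4893
  grad(y) = -14.8288, v = y - alpha*grad = -1.2046
  prox(v) = soft_thresh(-1.2046, 0.0541) = -1.1504
Iteration 2: beta = 0.3333, y = -1.1504 + 0.3333*(-1.1504 + 1.4893) = -1.0375
  grad(y) = -7.5999, v = y - alpha*grad = -0.8916
  prox(v) = soft_thresh(-0.8916, 0.0541) = -0.8374
Iteration 3: beta = 0.5, y = -0.8374 + 0.5*(-0.8374 + 1.1504) = -0.6809
  grad(y) = -1.8948, v = y - alpha*grad = -0.6445
  prox(v) = soft_thresh(-0.6445, 0.0541) = -0.5904
f(x_3) = 8*(-0.5904)^2 + 9*(-0.5904) + 2.82*|-0.5904| = -0.8601
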